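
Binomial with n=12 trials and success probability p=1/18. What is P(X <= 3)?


P(X<=3) = P(X=0) + P(X=1) + P(X=2) + P(X=3)
= 582622237229761/1156831381426176 + 34271896307633/96402615118848 + 22175932904939/192805230237696 + 6522333207335/289207845356544
= 384343307726777/385610460475392

384343307726777/385610460475392


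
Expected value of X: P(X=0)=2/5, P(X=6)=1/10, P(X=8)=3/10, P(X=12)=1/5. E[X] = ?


E[X] = sum(x * P(x))
= 0*2/5 + 6*1/10 + 8*3/10 + 12*1/5
= 27/5

27/5


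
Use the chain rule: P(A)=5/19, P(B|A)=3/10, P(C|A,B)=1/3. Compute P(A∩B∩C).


P(A∩B∩C) = P(A) * P(B|A) * P(C|A∩B)
= 5/19 * 3/10 * 1/3
= 3/38 * 1/3 = 1/38

1/38


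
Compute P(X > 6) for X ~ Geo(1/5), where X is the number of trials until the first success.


P(X > 6) = P(first 6 trials all fail) = (1-p)^6 = (4/5)^6 = 4096/15625

4096/15625


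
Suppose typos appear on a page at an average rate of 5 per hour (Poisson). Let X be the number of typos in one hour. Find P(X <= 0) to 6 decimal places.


P(X<=0) = e^(-5)*5^0/0!
≈ 0.0067379470
≈ 0.006738

0.006738


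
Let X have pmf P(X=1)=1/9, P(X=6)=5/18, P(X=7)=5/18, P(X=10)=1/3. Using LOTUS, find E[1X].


E[1X] = sum(g(x)*P(x))
= 1*1/9 + 6*5/18 + 7*5/18 + 10*1/3
= 127/18

127/18


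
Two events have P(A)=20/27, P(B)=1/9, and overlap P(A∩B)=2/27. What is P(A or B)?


P(A∪B) = P(A) + P(B) - P(A∩B)
= 20/27 + 1/9 - 2/27 = 7/9

7/9


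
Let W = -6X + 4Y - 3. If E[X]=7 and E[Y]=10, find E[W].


E[-6X + 4Y - 3] = -6*E[X] + 4*E[Y] - 3
= (-6)*(7) + (4)*(10) + (-3)
= -42 + 40 - 3 = -5

-5


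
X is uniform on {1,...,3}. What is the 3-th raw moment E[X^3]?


E[X^3] = (1/3) * sum(x^3 for x=1..3)
= 36/3 = 12

12


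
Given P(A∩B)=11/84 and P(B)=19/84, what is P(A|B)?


P(A|B) = P(A∩B)/P(B) = (11/84)/(19/84) = 11/19

11/19


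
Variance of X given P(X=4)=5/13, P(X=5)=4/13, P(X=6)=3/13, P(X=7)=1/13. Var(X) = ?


E[X] = 5, E[X^2] = 337/13
Var(X) = E[X^2] - (E[X])^2 = 337/13 - (5)^2 = 12/13

12/13


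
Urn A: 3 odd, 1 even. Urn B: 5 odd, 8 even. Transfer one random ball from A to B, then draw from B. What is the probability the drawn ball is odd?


P(transfer odd) = 3/4; P(transfer even) = 1/4
If odd transferred: Urn II has 6 odd of 14, so P(odd|odd moved) = 3/7
If even transferred: Urn II has 5 odd of 14, so P(odd|even moved) = 5/14
By total probability: P(odd) = 3/4*3/7 + 1/4*5/14 = 23/56

23/56


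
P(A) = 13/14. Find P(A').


P(A') = 1 - P(A) = 1 - 13/14 = 1/14

1/14


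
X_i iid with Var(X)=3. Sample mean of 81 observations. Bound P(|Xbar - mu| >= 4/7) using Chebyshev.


Var(Xbar) = Var(X)/n = 3/81
Chebyshev: P(|Xbar-mu| >= 4/7) <= Var(Xbar)/(4/7)^2 = (1/27)/(16/49) = 49/432

49/432


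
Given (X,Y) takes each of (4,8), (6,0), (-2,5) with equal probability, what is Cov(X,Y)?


E[X]=8/3, E[Y]=13/3, E[XY]=22/3
Cov(X,Y) = E[XY] - E[X]E[Y] = 22/3 - 8/3*13/3 = -38/9

-38/9


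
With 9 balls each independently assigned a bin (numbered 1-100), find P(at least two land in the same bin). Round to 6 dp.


P(all different) = prod((100-i)/100 for i=0..8) = 0.690282
P(at least one match) = 1 - 0.690282 = 0.309718

0.309718


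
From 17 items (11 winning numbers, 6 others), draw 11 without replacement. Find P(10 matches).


P(X=10) = C(11,10)*C(6,1) / C(17,11)
= 11*6 / 12376
= 66/12376 = 33/6188

33/6188


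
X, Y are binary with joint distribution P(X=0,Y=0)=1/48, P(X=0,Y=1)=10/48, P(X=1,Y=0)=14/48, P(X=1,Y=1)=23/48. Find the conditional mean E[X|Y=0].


P(Y=0) = 15/48
E[X|Y=0] = (0*1 + 1*14)/15 = 14/15

14/15


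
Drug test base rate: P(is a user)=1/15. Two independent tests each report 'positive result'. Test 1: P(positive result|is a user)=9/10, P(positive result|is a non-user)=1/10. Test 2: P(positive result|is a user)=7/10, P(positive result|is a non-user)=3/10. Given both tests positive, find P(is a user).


After test 1: P(+) = 9/10*1/15 + 1/10*14/15 = 23/150
P(B|+) = (3/50)/(23/150) = 9/23
After test 2 (use post1 as new prior): P(+) = 7/10*9/23 + 3/10*14/23 = 21/46
P(B|+,+) = (63/230)/(21/46) = 3/5

3/5


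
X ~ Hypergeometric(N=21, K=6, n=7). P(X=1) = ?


P(X=1) = C(6,1)*C(15,6) / C(21,7)
= 6*5005 / 116280
= 30030/116280 = 1001/3876

1001/3876


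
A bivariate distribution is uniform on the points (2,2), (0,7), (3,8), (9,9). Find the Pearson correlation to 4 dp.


Cov(X,Y) = 4.5000, Var(X) = 11.2500, Var(Y) = 7.2500
rho = Cov/(sqrt(VarX)*sqrt(VarY)) = 0.4983

0.4983


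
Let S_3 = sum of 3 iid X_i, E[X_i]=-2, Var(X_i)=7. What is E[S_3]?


E[S_n] = n*E[X_1] = 3*-2 = -6

-6


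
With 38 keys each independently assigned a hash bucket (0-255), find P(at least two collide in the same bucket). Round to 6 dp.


P(all different) = prod((256-i)/256 for i=0..37) = 0.055523
P(at least one match) = 1 - 0.055523 = 0.944477

0.944477


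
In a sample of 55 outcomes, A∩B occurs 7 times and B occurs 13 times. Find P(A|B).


P(A|B) = P(A∩B)/P(B) = (7/55)/(13/55) = 7/13

7/13


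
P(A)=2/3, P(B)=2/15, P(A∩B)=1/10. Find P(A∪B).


P(A∪B) = P(A) + P(B) - P(A∩B)
= 2/3 + 2/15 - 1/10 = 7/10

7/10


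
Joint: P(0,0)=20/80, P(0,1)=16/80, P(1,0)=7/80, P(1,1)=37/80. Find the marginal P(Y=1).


P(Y=1) = P(0,1)+P(1,1) = 16/80 + 37/80 = 53/80

53/80


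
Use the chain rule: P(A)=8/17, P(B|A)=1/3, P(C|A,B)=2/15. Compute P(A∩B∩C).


P(A∩B∩C) = P(A) * P(B|A) * P(C|A∩B)
= 8/17 * 1/3 * 2/15
= 8/51 * 2/15 = 16/765

16/765


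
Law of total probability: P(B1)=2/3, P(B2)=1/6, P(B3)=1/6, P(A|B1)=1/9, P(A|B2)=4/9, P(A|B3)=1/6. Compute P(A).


P(A) = P(A|B1)P(B1) + P(A|B2)P(B2) + P(A|B3)P(B3)
= 1/9*2/3 + 4/9*1/6 + 1/6*1/6
= 2/27 + 2/27 + 1/36 = 19/108

19/108


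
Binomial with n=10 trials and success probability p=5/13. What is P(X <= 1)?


P(X<=1) = P(X=0) + P(X=1)
= 1073741824/137858491849 + 6710886400/137858491849
= 7784628224/137858491849

7784628224/137858491849


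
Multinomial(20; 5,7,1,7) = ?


20! = 2432902008176640000
Denominator: 5!=120 * 7!=5040 * 1!=1 * 7!=5040
Coefficient = 2432902008176640000 / 3048192000 = 798145920

798145920


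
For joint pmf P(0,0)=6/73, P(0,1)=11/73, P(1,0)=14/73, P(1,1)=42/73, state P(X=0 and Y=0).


Read from table: P(X=0, Y=0) = 6/73

6/73


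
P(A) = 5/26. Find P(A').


P(A') = 1 - P(A) = 1 - 5/26 = 21/26

21/26


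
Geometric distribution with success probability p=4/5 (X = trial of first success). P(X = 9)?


P(X=9) = (1-p)^8 * p = (1/5)^8 * 4/5
= 1/390625 * 4/5 = 4/1953125

4/1953125


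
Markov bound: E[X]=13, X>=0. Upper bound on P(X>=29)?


Markov: P(X >= a) <= E[X]/a
P(X >= 29) <= 13/29

13/29


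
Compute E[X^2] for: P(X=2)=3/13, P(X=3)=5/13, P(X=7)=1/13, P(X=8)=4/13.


E[X^2] = sum(x^2 * P(x))
= 4*3/13 + 9*5/13 + 49*1/13 + 64*4/13
= 362/13

362/13


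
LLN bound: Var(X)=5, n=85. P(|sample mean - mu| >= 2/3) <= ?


Var(Xbar) = Var(X)/n = 5/85
Chebyshev: P(|Xbar-mu| >= 2/3) <= Var(Xbar)/(2/3)^2 = (1/17)/(4/9) = 9/68

9/68


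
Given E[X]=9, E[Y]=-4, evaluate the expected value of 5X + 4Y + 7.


E[5X + 4Y + 7] = 5*E[X] + 4*E[Y] + 7
= (5)*(9) + (4)*(-4) + (7)
= 45 - 16 + 7 = 36

36


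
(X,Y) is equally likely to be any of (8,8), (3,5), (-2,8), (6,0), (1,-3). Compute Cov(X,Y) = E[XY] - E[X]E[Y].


E[X]=16/5, E[Y]=18/5, E[XY]=12
Cov(X,Y) = E[XY] - E[X]E[Y] = 12 - 16/5*18/5 = 12/25

12/25


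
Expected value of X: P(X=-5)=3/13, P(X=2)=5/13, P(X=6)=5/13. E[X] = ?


E[X] = sum(x * P(x))
= -5*3/13 + 2*5/13 + 6*5/13
= 25/13

25/13


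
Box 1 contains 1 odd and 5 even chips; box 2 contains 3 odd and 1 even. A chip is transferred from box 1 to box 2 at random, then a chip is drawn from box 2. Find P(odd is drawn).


P(transfer odd) = 1/6; P(transfer even) = 5/6
If odd transferred: Urn II has 4 odd of 5, so P(odd|odd moved) = 4/5
If even transferred: Urn II has 3 odd of 5, so P(odd|even moved) = 3/5
By total probability: P(odd) = 1/6*4/5 + 5/6*3/5 = 19/30

19/30


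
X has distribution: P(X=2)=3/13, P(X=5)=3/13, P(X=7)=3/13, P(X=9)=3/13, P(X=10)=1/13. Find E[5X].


E[5X] = sum(g(x)*P(x))
= 10*3/13 + 25*3/13 + 35*3/13 + 45*3/13 + 50*1/13
= 395/13

395/13


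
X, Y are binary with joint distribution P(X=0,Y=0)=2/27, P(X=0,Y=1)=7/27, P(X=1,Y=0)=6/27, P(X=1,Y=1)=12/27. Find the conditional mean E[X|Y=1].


P(Y=1) = 19/27
E[X|Y=1] = (0*7 + 1*12)/19 = 12/19

12/19


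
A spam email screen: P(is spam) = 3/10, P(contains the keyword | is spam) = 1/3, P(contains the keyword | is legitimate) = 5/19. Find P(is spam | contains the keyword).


P(A) = P(A|B)P(B) + P(A|B')P(B') = 1/3*3/10 + 5/19*7/10 = 27/95
P(B|A) = P(A|B)P(B)/P(A) = (1/10)/(27/95) = 19/54

19/54


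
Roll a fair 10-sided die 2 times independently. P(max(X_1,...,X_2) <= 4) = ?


P(max <= 4) = P(all X_i <= 4) = (P(X_1 <= 4))^2
= (4/10)^2 = (2/5)^2 = 4/25

4/25


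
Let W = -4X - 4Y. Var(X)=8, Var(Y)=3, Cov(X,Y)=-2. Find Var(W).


Var(-4X - 4Y) = (-4)^2*Var(X) + (-4)^2*Var(Y) + 2*(-4)*(-4)*Cov(X,Y)
= 16*8 + 16*3 + 32*(-2)
= 128 + 48 - 64 = 112

112


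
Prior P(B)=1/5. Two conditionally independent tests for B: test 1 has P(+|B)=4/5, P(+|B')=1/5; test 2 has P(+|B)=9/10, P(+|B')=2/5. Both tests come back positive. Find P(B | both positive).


After test 1: P(+) = 4/5*1/5 + 1/5*4/5 = 8/25
P(B|+) = (4/25)/(8/25) = 1/2
After test 2 (use post1 as new prior): P(+) = 9/10*1/2 + 2/5*1/2 = 13/20
P(B|+,+) = (9/20)/(13/20) = 9/13

9/13


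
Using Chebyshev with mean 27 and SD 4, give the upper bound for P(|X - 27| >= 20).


k = 20/4 = 5
Chebyshev: P(|X-mu| >= k*sigma) <= 1/k^2 = 1/5^2 = 1/25

1/25


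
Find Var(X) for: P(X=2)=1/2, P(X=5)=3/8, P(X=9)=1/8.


E[X] = 4, E[X^2] = 43/2
Var(X) = E[X^2] - (E[X])^2 = 43/2 - (4)^2 = 11/2

11/2


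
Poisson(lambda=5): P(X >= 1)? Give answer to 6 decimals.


P(X>=1) = 1 - P(X<=0) = 1 - (e^(-5)*5^0/0!)
≈ 1 - 0.0067379470 = 0.9932620530
≈ 0.993262

0.993262


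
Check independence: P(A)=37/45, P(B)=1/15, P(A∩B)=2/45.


P(A)*P(B) = 37/45*1/15 = 37/675
P(A∩B) = 2/45 != 37/675, so not independent

No, A and B are not independent


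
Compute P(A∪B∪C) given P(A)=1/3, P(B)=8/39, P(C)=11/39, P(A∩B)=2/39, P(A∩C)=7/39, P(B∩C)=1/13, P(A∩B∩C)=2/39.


P(A∪B∪C) = P(A)+P(B)+P(C) - P(AB)-P(AC)-P(BC) + P(ABC)
= 1/3+8/39+11/39 - 2/39-7/39-1/13 + 2/39
= 22/39

22/39


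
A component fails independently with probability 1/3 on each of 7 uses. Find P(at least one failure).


P(at least one) = 1 - P(none)
P(none) = (1 - 1/3)^7 = (2/3)^7 = 128/2187
P(at least one) = 1 - 128/2187 = 2059/2187

2059/2187


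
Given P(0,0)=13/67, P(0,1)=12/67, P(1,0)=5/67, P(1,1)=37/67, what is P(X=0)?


P(X=0) = P(0,0)+P(0,1) = 13/67 + 12/67 = 25/67

25/67


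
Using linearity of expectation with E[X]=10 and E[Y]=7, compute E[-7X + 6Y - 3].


E[-7X + 6Y - 3] = -7*E[X] + 6*E[Y] - 3
= (-7)*(10) + (6)*(7) + (-3)
= -70 + 42 - 3 = -31

-31


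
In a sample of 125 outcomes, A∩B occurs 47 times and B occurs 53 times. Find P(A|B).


P(A|B) = P(A∩B)/P(B) = (47/125)/(53/125) = 47/53

47/53


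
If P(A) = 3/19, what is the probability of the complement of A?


P(A') = 1 - P(A) = 1 - 3/19 = 16/19

16/19


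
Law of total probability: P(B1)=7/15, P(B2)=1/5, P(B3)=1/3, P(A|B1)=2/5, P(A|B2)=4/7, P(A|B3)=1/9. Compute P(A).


P(A) = P(A|B1)P(B1) + P(A|B2)P(B2) + P(A|B3)P(B3)
= 2/5*7/15 + 4/7*1/5 + 1/9*1/3
= 14/75 + 4/35 + 1/27 = 1597/4725

1597/4725


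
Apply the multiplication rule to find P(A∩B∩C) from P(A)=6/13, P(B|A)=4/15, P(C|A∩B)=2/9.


P(A∩B∩C) = P(A) * P(B|A) * P(C|A∩B)
= 6/13 * 4/15 * 2/9
= 8/65 * 2/9 = 16/585

16/585


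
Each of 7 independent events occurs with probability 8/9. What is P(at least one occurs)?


P(at least one) = 1 - P(none)
P(none) = (1 - 8/9)^7 = (1/9)^7 = 1/4782969
P(at least one) = 1 - 1/4782969 = 4782968/4782969

4782968/4782969


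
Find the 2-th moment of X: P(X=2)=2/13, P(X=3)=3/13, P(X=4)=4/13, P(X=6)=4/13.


E[X^2] = sum(x^2 * P(x))
= 4*2/13 + 9*3/13 + 16*4/13 + 36*4/13
= 243/13

243/13


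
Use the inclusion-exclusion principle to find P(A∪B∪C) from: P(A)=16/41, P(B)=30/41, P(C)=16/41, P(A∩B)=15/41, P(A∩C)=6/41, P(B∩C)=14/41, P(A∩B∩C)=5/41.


P(A∪B∪C) = P(A)+P(B)+P(C) - P(AB)-P(AC)-P(BC) + P(ABC)
= 16/41+30/41+16/41 - 15/41-6/41-14/41 + 5/41
= 32/41

32/41


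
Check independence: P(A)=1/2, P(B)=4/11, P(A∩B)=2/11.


P(A)*P(B) = 1/2*4/11 = 2/11
P(A∩B) = 2/11, which equals P(A)P(B), so independent

Yes, A and B are independent


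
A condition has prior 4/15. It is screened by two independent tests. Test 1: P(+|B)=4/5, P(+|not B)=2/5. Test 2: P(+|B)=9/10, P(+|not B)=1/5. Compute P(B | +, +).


After test 1: P(+) = 4/5*4/15 + 2/5*11/15 = 38/75
P(B|+) = (16/75)/(38/75) = 8/19
After test 2 (use post1 as new prior): P(+) = 9/10*8/19 + 1/5*11/19 = 47/95
P(B|+,+) = (36/95)/(47/95) = 36/47

36/47


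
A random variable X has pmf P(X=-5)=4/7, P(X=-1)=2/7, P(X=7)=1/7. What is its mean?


E[X] = sum(x * P(x))
= -5*4/7 - 1*2/7 + 7*1/7
= -15/7

-15/7


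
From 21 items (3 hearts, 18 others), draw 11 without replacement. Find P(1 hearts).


P(X=1) = C(3,1)*C(18,10) / C(21,11)
= 3*43758 / 352716
= 131274/352716 = 99/266

99/266


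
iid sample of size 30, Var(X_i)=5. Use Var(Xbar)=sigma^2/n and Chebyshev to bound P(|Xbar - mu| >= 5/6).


Var(Xbar) = Var(X)/n = 5/30
Chebyshev: P(|Xbar-mu| >= 5/6) <= Var(Xbar)/(5/6)^2 = (1/6)/(25/36) = 6/25

6/25


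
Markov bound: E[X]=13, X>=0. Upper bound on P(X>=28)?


Markov: P(X >= a) <= E[X]/a
P(X >= 28) <= 13/28

13/28


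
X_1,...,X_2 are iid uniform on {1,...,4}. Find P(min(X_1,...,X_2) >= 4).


P(min >= 4) = P(all X_i >= 4) = (P(X_1 >= 4))^2
= (1/4)^2 = 1/16

1/16


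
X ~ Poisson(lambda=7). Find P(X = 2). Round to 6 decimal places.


P(X=2) = e^(-7) * 7^2 / 2!
≈ 0.0009118819656 * 49 / 2
≈ 0.022341

0.022341


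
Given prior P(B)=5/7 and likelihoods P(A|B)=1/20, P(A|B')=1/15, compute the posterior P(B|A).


P(A) = P(A|B)P(B) + P(A|B')P(B') = 1/20*5/7 + 1/15*2/7 = 23/420
P(B|A) = P(A|B)P(B)/P(A) = (1/28)/(23/420) = 15/23

15/23


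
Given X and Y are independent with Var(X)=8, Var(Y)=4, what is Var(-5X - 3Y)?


Independence => Cov(X,Y)=0
Var(-5X - 3Y) = (-5)^2*Var(X) + (-3)^2*Var(Y)
= 25*8 + 9*4 = 236

236


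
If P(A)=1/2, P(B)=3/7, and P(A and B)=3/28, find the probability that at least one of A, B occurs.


P(A∪B) = P(A) + P(B) - P(A∩B)
= 1/2 + 3/7 - 3/28 = 23/28

23/28


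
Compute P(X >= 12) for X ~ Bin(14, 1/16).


P(X>=12) = P(X=12) + P(X=13) + P(X=14)
= 20475/72057594037927936 + 105/36028797018963968 + 1/72057594037927936
= 10343/36028797018963968

10343/36028797018963968


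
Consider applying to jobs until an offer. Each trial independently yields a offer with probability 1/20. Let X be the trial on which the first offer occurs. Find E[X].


For geometric (trials until first success), E[X] = 1/p = 1/(1/20) = 20

20


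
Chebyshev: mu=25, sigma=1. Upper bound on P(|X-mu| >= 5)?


k = 5/1 = 5
Chebyshev: P(|X-mu| >= k*sigma) <= 1/k^2 = 1/5^2 = 1/25

1/25


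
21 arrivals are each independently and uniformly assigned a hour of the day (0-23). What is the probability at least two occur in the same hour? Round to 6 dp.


P(all different) = prod((24-i)/24 for i=0..20) = 0.000001
P(at least one match) = 1 - 0.000001 = 0.999999

0.999999


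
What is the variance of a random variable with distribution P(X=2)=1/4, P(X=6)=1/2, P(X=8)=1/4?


E[X] = 11/2, E[X^2] = 35
Var(X) = E[X^2] - (E[X])^2 = 35 - (11/2)^2 = 19/4

19/4


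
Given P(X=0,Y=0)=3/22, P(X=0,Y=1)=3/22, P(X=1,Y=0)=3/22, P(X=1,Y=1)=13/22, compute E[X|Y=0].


P(Y=0) = 6/22
E[X|Y=0] = (0*3 + 1*3)/6 = 3/6 = 1/2

1/2


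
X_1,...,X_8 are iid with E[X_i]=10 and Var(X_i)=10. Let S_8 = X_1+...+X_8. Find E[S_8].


E[S_n] = n*E[X_1] = 8*10 = 80

80


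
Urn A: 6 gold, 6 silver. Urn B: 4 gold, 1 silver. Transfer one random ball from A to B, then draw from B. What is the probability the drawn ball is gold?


P(transfer gold) = 6/12 = 1/2; P(transfer silver) = 1/2
If gold transferred: Urn II has 5 gold of 6, so P(gold|gold moved) = 5/6
If silver transferred: Urn II has 4 gold of 6, so P(gold|silver moved) = 2/3
By total probability: P(gold) = 1/2*5/6 + 1/2*2/3 = 3/4

3/4


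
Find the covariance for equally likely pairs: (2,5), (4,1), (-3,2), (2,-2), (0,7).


E[X]=1, E[Y]=13/5, E[XY]=4/5
Cov(X,Y) = E[XY] - E[X]E[Y] = 4/5 - 1*13/5 = -9/5

-9/5


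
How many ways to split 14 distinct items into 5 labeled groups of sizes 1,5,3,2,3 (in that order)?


14! = 87178291200
Denominator: 1!=1 * 5!=120 * 3!=6 * 2!=2 * 3!=6
Coefficient = 87178291200 / 8640 = 10090080

10090080


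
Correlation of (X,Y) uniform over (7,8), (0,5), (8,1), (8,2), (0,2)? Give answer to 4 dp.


Cov(X,Y) = -0.5600, Var(X) = 14.2400, Var(Y) = 6.6400
rho = Cov/(sqrt(VarX)*sqrt(VarY)) = -0.0576

-0.0576


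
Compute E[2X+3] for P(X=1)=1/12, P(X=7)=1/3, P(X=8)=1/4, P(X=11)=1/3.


E[2X+3] = sum(g(x)*P(x))
= 5*1/12 + 17*1/3 + 19*1/4 + 25*1/3
= 115/6

115/6


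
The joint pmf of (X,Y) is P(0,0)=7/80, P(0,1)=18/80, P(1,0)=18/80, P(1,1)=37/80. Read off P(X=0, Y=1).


Read from table: P(X=0, Y=1) = 18/80 = 9/40

9/40


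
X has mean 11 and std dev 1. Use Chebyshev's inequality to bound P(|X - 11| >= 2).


k = 2/1 = 2
Chebyshev: P(|X-mu| >= k*sigma) <= 1/k^2 = 1/2^2 = 1/4

1/4


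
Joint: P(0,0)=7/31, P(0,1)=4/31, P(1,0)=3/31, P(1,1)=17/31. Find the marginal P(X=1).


P(X=1) = P(1,0)+P(1,1) = 3/31 + 17/31 = 20/31

20/31


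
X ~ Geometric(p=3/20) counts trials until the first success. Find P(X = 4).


P(X=4) = (1-p)^3 * p = (17/20)^3 * 3/20
= 4913/8000 * 3/20 = 14739/160000

14739/160000


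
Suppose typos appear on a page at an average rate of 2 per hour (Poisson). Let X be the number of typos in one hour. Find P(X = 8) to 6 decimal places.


P(X=8) = e^(-2) * 2^8 / 8!
≈ 0.1353352832 * 256 / 40320
≈ 0.000859

0.000859


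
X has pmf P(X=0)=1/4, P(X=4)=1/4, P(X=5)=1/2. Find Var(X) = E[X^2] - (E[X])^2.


E[X] = 7/2, E[X^2] = 33/2
Var(X) = E[X^2] - (E[X])^2 = 33/2 - (7/2)^2 = 17/4

17/4


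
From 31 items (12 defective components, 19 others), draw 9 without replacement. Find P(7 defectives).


P(X=7) = C(12,7)*C(19,2) / C(31,9)
= 792*171 / 20160075
= 135432/20160075 = 45144/6720025

45144/6720025


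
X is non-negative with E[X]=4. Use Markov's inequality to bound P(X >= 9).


Markov: P(X >= a) <= E[X]/a
P(X >= 9) <= 4/9

4/9


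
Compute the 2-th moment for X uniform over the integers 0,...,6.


E[X^2] = (1/7) * sum(x^2 for x=0..6)
= 91/7 = 13

13


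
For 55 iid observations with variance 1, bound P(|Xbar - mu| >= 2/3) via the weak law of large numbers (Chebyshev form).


Var(Xbar) = Var(X)/n = 1/55
Chebyshev: P(|Xbar-mu| >= 2/3) <= Var(Xbar)/(2/3)^2 = (1/55)/(4/9) = 9/220

9/220


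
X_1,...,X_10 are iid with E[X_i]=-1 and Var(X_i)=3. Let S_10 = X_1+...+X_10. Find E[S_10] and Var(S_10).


E[S_n] = n*mu = 10*-1 = -10
Var(S_n) = n*sigma^2 = 10*3 = 30

E[S_10]=-10, Var(S_10)=30


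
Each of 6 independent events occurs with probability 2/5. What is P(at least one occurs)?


P(at least one) = 1 - P(none)
P(none) = (1 - 2/5)^6 = (3/5)^6 = 729/15625
P(at least one) = 1 - 729/15625 = 14896/15625

14896/15625


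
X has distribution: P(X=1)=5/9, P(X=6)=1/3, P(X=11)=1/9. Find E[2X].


E[2X] = sum(g(x)*P(x))
= 2*5/9 + 12*1/3 + 22*1/9
= 68/9

68/9


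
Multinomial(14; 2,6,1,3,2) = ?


14! = 87178291200
Denominator: 2!=2 * 6!=720 * 1!=1 * 3!=6 * 2!=2
Coefficient = 87178291200 / 17280 = 5045040

5045040


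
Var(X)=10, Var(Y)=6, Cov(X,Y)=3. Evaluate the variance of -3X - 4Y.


Var(-3X - 4Y) = (-3)^2*Var(X) + (-4)^2*Var(Y) + 2*(-3)*(-4)*Cov(X,Y)
= 9*10 + 16*6 + 24*3
= 90 + 96 + 72 = 258

258


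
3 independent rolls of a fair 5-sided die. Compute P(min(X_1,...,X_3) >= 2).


P(min >= 2) = P(all X_i >= 2) = (P(X_1 >= 2))^3
= (4/5)^3 = 64/125

64/125


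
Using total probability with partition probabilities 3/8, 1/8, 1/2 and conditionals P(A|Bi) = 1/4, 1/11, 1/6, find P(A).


P(A) = P(A|B1)P(B1) + P(A|B2)P(B2) + P(A|B3)P(B3)
= 1/4*3/8 + 1/11*1/8 + 1/6*1/2
= 3/32 + 1/88 + 1/12 = 199/1056

199/1056


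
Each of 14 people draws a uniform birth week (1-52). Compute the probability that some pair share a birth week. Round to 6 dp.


P(all different) = prod((52-i)/52 for i=0..13) = 0.145909
P(at least one match) = 1 - 0.145909 = 0.854091

0.854091


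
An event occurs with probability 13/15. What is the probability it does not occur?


P(A') = 1 - P(A) = 1 - 13/15 = 2/15

2/15


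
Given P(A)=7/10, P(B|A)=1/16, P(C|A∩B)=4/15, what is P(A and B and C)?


P(A∩B∩C) = P(A) * P(B|A) * P(C|A∩B)
= 7/10 * 1/16 * 4/15
= 7/160 * 4/15 = 7/600

7/600


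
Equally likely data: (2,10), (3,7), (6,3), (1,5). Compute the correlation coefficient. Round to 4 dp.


Cov(X,Y) = -2.7500, Var(X) = 3.5000, Var(Y) = 6.6875
rho = Cov/(sqrt(VarX)*sqrt(VarY)) = -0.5684

-0.5684


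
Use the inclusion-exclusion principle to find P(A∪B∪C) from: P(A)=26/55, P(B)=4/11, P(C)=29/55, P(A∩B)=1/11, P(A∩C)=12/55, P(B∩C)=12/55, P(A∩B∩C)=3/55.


P(A∪B∪C) = P(A)+P(B)+P(C) - P(AB)-P(AC)-P(BC) + P(ABC)
= 26/55+4/11+29/55 - 1/11-12/55-12/55 + 3/55
= 49/55

49/55


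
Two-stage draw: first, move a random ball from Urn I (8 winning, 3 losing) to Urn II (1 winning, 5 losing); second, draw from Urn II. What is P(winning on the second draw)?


P(transfer winning) = 8/11; P(transfer losing) = 3/11
If winning transferred: Urn II has 2 winning of 7, so P(winning|winning moved) = 2/7
If losing transferred: Urn II has 1 winning of 7, so P(winning|losing moved) = 1/7
By total probability: P(winning) = 8/11*2/7 + 3/11*1/7 = 19/77

19/77


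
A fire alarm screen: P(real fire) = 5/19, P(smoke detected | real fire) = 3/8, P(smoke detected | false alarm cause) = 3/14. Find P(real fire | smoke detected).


P(A) = P(A|B)P(B) + P(A|B')P(B') = 3/8*5/19 + 3/14*14/19 = 39/152
P(B|A) = P(A|B)P(B)/P(A) = (15/152)/(39/152) = 5/13

5/13


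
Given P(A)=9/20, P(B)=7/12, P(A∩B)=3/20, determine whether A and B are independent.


P(A)*P(B) = 9/20*7/12 = 21/80
P(A∩B) = 3/20 != 21/80, so not independent

No, A and B are not independent


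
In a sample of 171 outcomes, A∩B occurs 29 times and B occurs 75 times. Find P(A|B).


P(A|B) = P(A∩B)/P(B) = (29/171)/(75/171) = 29/75

29/75


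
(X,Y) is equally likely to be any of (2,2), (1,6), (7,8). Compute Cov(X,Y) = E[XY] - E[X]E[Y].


E[X]=10/3, E[Y]=16/3, E[XY]=22
Cov(X,Y) = E[XY] - E[X]E[Y] = 22 - 10/3*16/3 = 38/9

38/9


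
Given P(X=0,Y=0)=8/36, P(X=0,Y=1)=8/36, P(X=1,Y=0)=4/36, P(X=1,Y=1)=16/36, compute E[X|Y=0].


P(Y=0) = 12/36
E[X|Y=0] = (0*8 + 1*4)/12 = 4/12 = 1/3

1/3


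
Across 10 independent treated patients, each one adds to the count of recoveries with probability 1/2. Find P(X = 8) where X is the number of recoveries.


P(X=8) = C(10,8) * p^8 * (1-p)^2
= 45 * 1/256 * 1/4
= 45/1024

45/1024


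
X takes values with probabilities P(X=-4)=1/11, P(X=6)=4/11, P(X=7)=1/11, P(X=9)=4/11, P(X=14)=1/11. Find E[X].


E[X] = sum(x * P(x))
= -4*1/11 + 6*4/11 + 7*1/11 + 9*4/11 + 14*1/11
= 7

7


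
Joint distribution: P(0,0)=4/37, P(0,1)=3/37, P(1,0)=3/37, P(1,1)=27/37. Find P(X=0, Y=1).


Read from table: P(X=0, Y=1) = 3/37

3/37


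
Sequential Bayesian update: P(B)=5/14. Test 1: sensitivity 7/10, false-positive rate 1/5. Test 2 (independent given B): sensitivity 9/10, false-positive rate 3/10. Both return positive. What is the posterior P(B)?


After test 1: P(+) = 7/10*5/14 + 1/5*9/14 = 53/140
P(B|+) = (1/4)/(53/140) = 35/53
After test 2 (use post1 as new prior): P(+) = 9/10*35/53 + 3/10*18/53 = 369/530
P(B|+,+) = (63/106)/(369/530) = 35/41

35/41


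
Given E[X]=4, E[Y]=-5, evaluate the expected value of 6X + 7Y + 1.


E[6X + 7Y + 1] = 6*E[X] + 7*E[Y] + 1
= (6)*(4) + (7)*(-5) + (1)
= 24 - 35 + 1 = -10

-10


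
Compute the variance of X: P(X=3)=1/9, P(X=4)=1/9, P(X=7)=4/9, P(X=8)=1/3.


E[X] = 59/9, E[X^2] = 413/9
Var(X) = E[X^2] - (E[X])^2 = 413/9 - (59/9)^2 = 236/81

236/81


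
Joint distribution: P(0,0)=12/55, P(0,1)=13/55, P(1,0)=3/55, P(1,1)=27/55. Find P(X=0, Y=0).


Read from table: P(X=0, Y=0) = 12/55

12/55


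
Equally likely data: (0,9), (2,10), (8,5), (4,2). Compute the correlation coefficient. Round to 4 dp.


Cov(X,Y) = -5.7500, Var(X) = 8.7500, Var(Y) = 10.2500
rho = Cov/(sqrt(VarX)*sqrt(VarY)) = -0.6072

-0.6072


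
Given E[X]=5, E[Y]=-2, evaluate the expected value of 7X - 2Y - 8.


E[7X - 2Y - 8] = 7*E[X] - 2*E[Y] - 8
= (7)*(5) + (-2)*(-2) + (-8)
= 35 + 4 - 8 = 31

31


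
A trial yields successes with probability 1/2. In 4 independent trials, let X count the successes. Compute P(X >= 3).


P(X>=3) = P(X=3) + P(X=4)
= 1/4 + 1/16
= 5/16

5/16


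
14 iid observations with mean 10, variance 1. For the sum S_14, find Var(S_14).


By independence, Var(S_n) = n*Var(X_1) = 14*1 = 14

14


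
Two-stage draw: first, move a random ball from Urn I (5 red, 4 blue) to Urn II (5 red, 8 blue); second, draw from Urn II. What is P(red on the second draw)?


P(transfer red) = 5/9; P(transfer blue) = 4/9
If red transferred: Urn II has 6 red of 14, so P(red|red moved) = 3/7
If blue transferred: Urn II has 5 red of 14, so P(red|blue moved) = 5/14
By total probability: P(red) = 5/9*3/7 + 4/9*5/14 = 25/63

25/63


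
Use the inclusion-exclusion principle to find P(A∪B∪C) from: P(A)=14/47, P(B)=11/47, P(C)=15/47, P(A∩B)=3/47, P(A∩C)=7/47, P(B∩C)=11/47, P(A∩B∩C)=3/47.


P(A∪B∪C) = P(A)+P(B)+P(C) - P(AB)-P(AC)-P(BC) + P(ABC)
= 14/47+11/47+15/47 - 3/47-7/47-11/47 + 3/47
= 22/47

22/47


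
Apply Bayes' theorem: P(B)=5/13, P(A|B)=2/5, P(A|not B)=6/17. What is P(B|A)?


P(A) = P(A|B)P(B) + P(A|B')P(B') = 2/5*5/13 + 6/17*8/13 = 82/221
P(B|A) = P(A|B)P(B)/P(A) = (2/13)/(82/221) = 17/41

17/41


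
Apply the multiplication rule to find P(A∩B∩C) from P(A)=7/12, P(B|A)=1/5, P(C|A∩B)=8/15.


P(A∩B∩C) = P(A) * P(B|A) * P(C|A∩B)
= 7/12 * 1/5 * 8/15
= 7/60 * 8/15 = 14/225

14/225


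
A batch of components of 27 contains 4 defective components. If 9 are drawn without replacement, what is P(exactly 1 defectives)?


P(X=1) = C(4,1)*C(23,8) / C(27,9)
= 4*490314 / 4686825
= 1961256/4686825 = 136/325

136/325


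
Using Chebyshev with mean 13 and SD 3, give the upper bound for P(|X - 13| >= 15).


k = 15/3 = 5
Chebyshev: P(|X-mu| >= k*sigma) <= 1/k^2 = 1/5^2 = 1/25

1/25


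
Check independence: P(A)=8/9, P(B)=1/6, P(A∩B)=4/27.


P(A)*P(B) = 8/9*1/6 = 4/27
P(A∩B) = 4/27, which equals P(A)P(B), so independent

Yes, A and B are independent


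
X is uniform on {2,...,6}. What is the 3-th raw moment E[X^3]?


E[X^3] = (1/5) * sum(x^3 for x=2..6)
= 440/5 = 88

88


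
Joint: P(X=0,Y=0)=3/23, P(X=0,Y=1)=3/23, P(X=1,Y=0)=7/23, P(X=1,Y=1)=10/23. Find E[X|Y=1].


P(Y=1) = 13/23
E[X|Y=1] = (0*3 + 1*10)/13 = 10/13

10/13


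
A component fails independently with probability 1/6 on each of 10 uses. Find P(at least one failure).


P(at least one) = 1 - P(none)
P(none) = (1 - 1/6)^10 = (5/6)^10 = 9765625/60466176
P(at least one) = 1 - 9765625/60466176 = 50700551/60466176

50700551/60466176


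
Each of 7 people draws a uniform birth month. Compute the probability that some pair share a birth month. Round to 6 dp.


P(all different) = prod((12-i)/12 for i=0..6) = 0.111400
P(at least one match) = 1 - 0.111400 = 0.888600

0.888600


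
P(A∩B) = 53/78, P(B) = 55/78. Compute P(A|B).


P(A|B) = P(A∩B)/P(B) = (53/78)/(55/78) = 53/55

53/55


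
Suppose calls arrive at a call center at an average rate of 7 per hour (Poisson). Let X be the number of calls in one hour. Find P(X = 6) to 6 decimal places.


P(X=6) = e^(-7) * 7^6 / 6!
≈ 0.0009118819656 * 117649 / 720
≈ 0.149003

0.149003


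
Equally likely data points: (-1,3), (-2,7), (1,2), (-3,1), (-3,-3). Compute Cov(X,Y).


E[X]=-8/5, E[Y]=2, E[XY]=-9/5
Cov(X,Y) = E[XY] - E[X]E[Y] = -9/5 + 8/5*2 = 7/5

7/5


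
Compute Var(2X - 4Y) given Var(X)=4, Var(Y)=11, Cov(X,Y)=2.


Var(2X - 4Y) = 2^2*Var(X) + (-4)^2*Var(Y) + 2*2*(-4)*Cov(X,Y)
= 4*4 + 16*11 - 16*2
= 16 + 176 - 32 = 160

160


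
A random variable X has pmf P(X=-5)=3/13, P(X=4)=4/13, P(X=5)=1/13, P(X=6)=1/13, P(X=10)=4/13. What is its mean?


E[X] = sum(x * P(x))
= -5*3/13 + 4*4/13 + 5*1/13 + 6*1/13 + 10*4/13
= 4

4


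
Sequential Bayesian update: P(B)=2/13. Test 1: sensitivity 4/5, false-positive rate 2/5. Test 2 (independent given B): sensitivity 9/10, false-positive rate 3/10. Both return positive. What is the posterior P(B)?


After test 1: P(+) = 4/5*2/13 + 2/5*11/13 = 6/13
P(B|+) = (8/65)/(6/13) = 4/15
After test 2 (use post1 as new prior): P(+) = 9/10*4/15 + 3/10*11/15 = 23/50
P(B|+,+) = (6/25)/(23/50) = 12/23

12/23


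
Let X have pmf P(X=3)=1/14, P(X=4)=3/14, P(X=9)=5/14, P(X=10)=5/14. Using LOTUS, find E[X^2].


E[X^2] = sum(g(x)*P(x))
= 9*1/14 + 16*3/14 + 81*5/14 + 100*5/14
= 481/7

481/7


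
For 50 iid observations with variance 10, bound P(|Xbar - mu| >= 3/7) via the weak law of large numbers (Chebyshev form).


Var(Xbar) = Var(X)/n = 10/50
Chebyshev: P(|Xbar-mu| >= 3/7) <= Var(Xbar)/(3/7)^2 = (1/5)/(9/49) = 49/45
Bound exceeds 1, so trivial bound: 1

1


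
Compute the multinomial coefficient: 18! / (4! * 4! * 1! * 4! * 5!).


18! = 6402373705728000
Denominator: 4!=24 * 4!=24 * 1!=1 * 4!=24 * 5!=120
Coefficient = 6402373705728000 / 1658880 = 3859455600

3859455600


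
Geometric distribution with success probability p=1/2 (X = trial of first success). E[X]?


For geometric (trials until first success), E[X] = 1/p = 1/(1/2) = 2

2


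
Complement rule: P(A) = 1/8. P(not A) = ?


P(A') = 1 - P(A) = 1 - 1/8 = 7/8

7/8


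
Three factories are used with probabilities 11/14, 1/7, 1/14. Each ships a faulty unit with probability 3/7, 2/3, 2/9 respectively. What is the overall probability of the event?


P(A) = P(A|B1)P(B1) + P(A|B2)P(B2) + P(A|B3)P(B3)
= 3/7*11/14 + 2/3*1/7 + 2/9*1/14
= 33/98 + 2/21 + 1/63 = 395/882

395/882


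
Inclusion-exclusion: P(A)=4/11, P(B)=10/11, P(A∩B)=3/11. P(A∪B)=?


P(A∪B) = P(A) + P(B) - P(A∩B)
= 4/11 + 10/11 - 3/11 = 1

1


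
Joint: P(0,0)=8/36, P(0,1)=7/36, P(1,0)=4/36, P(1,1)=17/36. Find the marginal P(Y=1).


P(Y=1) = P(0,1)+P(1,1) = 7/36 + 17/36 = 24/36 = 2/3

2/3


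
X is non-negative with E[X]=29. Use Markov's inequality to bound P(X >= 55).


Markov: P(X >= a) <= E[X]/a
P(X >= 55) <= 29/55

29/55


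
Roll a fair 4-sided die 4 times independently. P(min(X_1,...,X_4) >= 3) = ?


P(min >= 3) = P(all X_i >= 3) = (P(X_1 >= 3))^4
= (2/4)^4 = (1/2)^4 = 1/16

1/16


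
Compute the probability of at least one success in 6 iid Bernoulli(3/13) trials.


P(at least one) = 1 - P(none)
P(none) = (1 - 3/13)^6 = (10/13)^6 = 1000000/4826809
P(at least one) = 1 - 1000000/4826809 = 3826809/4826809

3826809/4826809


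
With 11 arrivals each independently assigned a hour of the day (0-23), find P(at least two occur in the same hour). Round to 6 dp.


P(all different) = prod((24-i)/24 for i=0..10) = 0.065479
P(at least one match) = 1 - 0.065479 = 0.934521

0.934521


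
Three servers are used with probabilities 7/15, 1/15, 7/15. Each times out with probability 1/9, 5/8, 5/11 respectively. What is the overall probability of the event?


P(A) = P(A|B1)P(B1) + P(A|B2)P(B2) + P(A|B3)P(B3)
= 1/9*7/15 + 5/8*1/15 + 5/11*7/15
= 7/135 + 1/24 + 7/33 = 3631/11880

3631/11880


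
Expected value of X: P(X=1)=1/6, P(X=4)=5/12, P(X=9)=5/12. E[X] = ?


E[X] = sum(x * P(x))
= 1*1/6 + 4*5/12 + 9*5/12
= 67/12

67/12


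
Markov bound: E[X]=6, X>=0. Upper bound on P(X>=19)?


Markov: P(X >= a) <= E[X]/a
P(X >= 19) <= 6/19

6/19


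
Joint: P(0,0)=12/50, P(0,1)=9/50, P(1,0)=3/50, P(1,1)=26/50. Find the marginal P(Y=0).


P(Y=0) = P(0,0)+P(1,0) = 12/50 + 3/50 = 15/50 = 3/10

3/10


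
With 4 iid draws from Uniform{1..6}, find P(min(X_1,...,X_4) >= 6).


P(min >= 6) = P(all X_i >= 6) = (P(X_1 >= 6))^4
= (1/6)^4 = 1/1296

1/1296


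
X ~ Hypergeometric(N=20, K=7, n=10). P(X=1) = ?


P(X=1) = C(7,1)*C(13,9) / C(20,10)
= 7*715 / 184756
= 5005/184756 = 35/1292

35/1292


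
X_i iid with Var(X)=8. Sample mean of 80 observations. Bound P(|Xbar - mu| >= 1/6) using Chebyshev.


Var(Xbar) = Var(X)/n = 8/80
Chebyshev: P(|Xbar-mu| >= 1/6) <= Var(Xbar)/(1/6)^2 = (1/10)/(1/36) = 18/5
Bound exceeds 1, so trivial bound: 1

1


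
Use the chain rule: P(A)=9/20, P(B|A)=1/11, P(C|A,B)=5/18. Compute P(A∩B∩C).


P(A∩B∩C) = P(A) * P(B|A) * P(C|A∩B)
= 9/20 * 1/11 * 5/18
= 9/220 * 5/18 = 1/88

1/88


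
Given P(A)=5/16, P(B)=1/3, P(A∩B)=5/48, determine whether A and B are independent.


P(A)*P(B) = 5/16*1/3 = 5/48
P(A∩B) = 5/48, which equals P(A)P(B), so independent

Yes, A and B are independent


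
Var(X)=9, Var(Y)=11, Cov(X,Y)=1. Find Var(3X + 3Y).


Var(3X + 3Y) = 3^2*Var(X) + 3^2*Var(Y) + 2*3*3*Cov(X,Y)
= 9*9 + 9*11 + 18*1
= 81 + 99 + 18 = 198

198


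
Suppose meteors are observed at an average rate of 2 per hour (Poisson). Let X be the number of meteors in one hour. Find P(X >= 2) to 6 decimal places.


P(X>=2) = 1 - P(X<=1) = 1 - (e^(-2)*2^0/0! + e^(-2)*2^1/1!)
≈ 1 - (0.1353352832 + 0.2706705665)
= 1 - 0.4060058497 = 0.5939941503
≈ 0.593994

0.593994


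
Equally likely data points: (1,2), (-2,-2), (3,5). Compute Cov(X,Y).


E[X]=2/3, E[Y]=5/3, E[XY]=7
Cov(X,Y) = E[XY] - E[X]E[Y] = 7 - 2/3*5/3 = 53/9

53/9


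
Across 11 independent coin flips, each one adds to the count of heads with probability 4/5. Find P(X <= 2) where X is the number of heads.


P(X<=2) = P(X=0) + P(X=1) + P(X=2)
= 1/48828125 + 44/48828125 + 176/9765625
= 37/1953125

37/1953125


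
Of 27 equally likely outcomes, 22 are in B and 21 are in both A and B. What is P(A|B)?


P(A|B) = P(A∩B)/P(B) = (21/27)/(22/27) = 21/22

21/22


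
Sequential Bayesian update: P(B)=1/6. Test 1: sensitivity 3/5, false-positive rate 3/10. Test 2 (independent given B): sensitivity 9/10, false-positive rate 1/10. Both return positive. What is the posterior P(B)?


After test 1: P(+) = 3/5*1/6 + 3/10*5/6 = 7/20
P(B|+) = (1/10)/(7/20) = 2/7
After test 2 (use post1 as new prior): P(+) = 9/10*2/7 + 1/10*5/7 = 23/70
P(B|+,+) = (9/35)/(23/70) = 18/23

18/23


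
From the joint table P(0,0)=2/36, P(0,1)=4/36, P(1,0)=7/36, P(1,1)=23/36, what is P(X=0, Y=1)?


Read from table: P(X=0, Y=1) = 4/36 = 1/9

1/9


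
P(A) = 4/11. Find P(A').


P(A') = 1 - P(A) = 1 - 4/11 = 7/11

7/11


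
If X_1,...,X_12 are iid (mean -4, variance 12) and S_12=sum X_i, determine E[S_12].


E[S_n] = n*E[X_1] = 12*-4 = -48

-48


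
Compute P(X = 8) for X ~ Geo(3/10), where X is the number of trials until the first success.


P(X=8) = (1-p)^7 * p = (7/10)^7 * 3/10
= 823543/10000000 * 3/10 = 2470629/100000000

2470629/100000000


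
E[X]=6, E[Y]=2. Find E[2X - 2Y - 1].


E[2X - 2Y - 1] = 2*E[X] - 2*E[Y] - 1
= (2)*(6) + (-2)*(2) + (-1)
= 12 - 4 - 1 = 7

7


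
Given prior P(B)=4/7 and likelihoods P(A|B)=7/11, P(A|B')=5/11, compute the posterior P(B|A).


P(A) = P(A|B)P(B) + P(A|B')P(B') = 7/11*4/7 + 5/11*3/7 = 43/77
P(B|A) = P(A|B)P(B)/P(A) = (4/11)/(43/77) = 28/43

28/43


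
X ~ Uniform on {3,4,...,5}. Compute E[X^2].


E[X^2] = (1/3) * sum(x^2 for x=3..5)
= 50/3

50/3


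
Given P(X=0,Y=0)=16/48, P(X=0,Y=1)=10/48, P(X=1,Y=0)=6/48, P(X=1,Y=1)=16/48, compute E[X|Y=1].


P(Y=1) = 26/48
E[X|Y=1] = (0*10 + 1*16)/26 = 16/26 = 8/13

8/13


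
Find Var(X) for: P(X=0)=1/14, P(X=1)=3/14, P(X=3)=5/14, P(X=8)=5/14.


E[X] = 29/7, E[X^2] = 184/7
Var(X) = E[X^2] - (E[X])^2 = 184/7 - (29/7)^2 = 447/49

447/49


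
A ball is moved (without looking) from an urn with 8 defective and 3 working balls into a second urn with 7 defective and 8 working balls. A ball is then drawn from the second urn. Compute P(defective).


P(transfer defective) = 8/11; P(transfer working) = 3/11
If defective transferred: Urn II has 8 defective of 16, so P(defective|defective moved) = 1/2
If working transferred: Urn II has 7 defective of 16, so P(defective|working moved) = 7/16
By total probability: P(defective) = 8/11*1/2 + 3/11*7/16 = 85/176

85/176


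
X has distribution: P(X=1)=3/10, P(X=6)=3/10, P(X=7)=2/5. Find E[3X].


E[3X] = sum(g(x)*P(x))
= 3*3/10 + 18*3/10 + 21*2/5
= 147/10

147/10


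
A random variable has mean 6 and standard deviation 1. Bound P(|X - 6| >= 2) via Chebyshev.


k = 2/1 = 2
Chebyshev: P(|X-mu| >= k*sigma) <= 1/k^2 = 1/2^2 = 1/4

1/4


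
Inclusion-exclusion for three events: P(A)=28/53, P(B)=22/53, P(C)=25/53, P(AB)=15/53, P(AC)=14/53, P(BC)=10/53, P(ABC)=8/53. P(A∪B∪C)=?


P(A∪B∪C) = P(A)+P(B)+P(C) - P(AB)-P(AC)-P(BC) + P(ABC)
= 28/53+22/53+25/53 - 15/53-14/53-10/53 + 8/53
= 44/53

44/53


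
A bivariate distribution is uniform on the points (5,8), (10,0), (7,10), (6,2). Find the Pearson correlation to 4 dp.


Cov(X,Y) = -4.5000, Var(X) = 3.5000, Var(Y) = 17.0000
rho = Cov/(sqrt(VarX)*sqrt(VarY)) = -0.5834

-0.5834


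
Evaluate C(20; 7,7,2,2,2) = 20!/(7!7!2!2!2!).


20! = 2432902008176640000
Denominator: 7!=5040 * 7!=5040 * 2!=2 * 2!=2 * 2!=2
Coefficient = 2432902008176640000 / 203212800 = 11972188800

11972188800


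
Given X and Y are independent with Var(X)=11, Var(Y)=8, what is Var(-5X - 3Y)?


Independence => Cov(X,Y)=0
Var(-5X - 3Y) = (-5)^2*Var(X) + (-3)^2*Var(Y)
= 25*11 + 9*8 = 347

347


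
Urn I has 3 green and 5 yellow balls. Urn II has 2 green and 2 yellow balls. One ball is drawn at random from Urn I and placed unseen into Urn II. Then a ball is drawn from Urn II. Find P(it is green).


P(transfer green) = 3/8; P(transfer yellow) = 5/8
If green transferred: Urn II has 3 green of 5, so P(green|green moved) = 3/5
If yellow transferred: Urn II has 2 green of 5, so P(green|yellow moved) = 2/5
By total probability: P(green) = 3/8*3/5 + 5/8*2/5 = 19/40

19/40


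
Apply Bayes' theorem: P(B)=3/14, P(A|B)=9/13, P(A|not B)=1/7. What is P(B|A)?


P(A) = P(A|B)P(B) + P(A|B')P(B') = 9/13*3/14 + 1/7*11/14 = 166/637
P(B|A) = P(A|B)P(B)/P(A) = (27/182)/(166/637) = 189/332

189/332


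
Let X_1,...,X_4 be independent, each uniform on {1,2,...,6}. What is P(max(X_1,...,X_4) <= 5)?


P(max <= 5) = P(all X_i <= 5) = (P(X_1 <= 5))^4
= (5/6)^4 = 625/1296

625/1296


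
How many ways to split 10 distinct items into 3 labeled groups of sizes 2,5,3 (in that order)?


10! = 3628800
Denominator: 2!=2 * 5!=120 * 3!=6
Coefficient = 3628800 / 1440 = 2520

2520


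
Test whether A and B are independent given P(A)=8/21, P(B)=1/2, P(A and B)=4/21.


P(A)*P(B) = 8/21*1/2 = 4/21
P(A∩B) = 4/21, which equals P(A)P(B), so independent

Yes, A and B are independent


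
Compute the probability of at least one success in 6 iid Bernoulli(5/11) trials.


P(at least one) = 1 - P(none)
P(none) = (1 - 5/11)^6 = (6/11)^6 = 46656/1771561
P(at least one) = 1 - 46656/1771561 = 1724905/1771561

1724905/1771561


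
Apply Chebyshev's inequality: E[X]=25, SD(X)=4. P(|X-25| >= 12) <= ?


k = 12/4 = 3
Chebyshev: P(|X-mu| >= k*sigma) <= 1/k^2 = 1/3^2 = 1/9

1/9


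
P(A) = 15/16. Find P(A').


P(A') = 1 - P(A) = 1 - 15/16 = 1/16

1/16
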